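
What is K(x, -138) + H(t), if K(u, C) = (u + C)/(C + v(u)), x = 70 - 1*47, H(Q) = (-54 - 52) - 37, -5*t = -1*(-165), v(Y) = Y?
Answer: -142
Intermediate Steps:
t = -33 (t = -(-1)*(-165)/5 = -1/5*165 = -33)
H(Q) = -143 (H(Q) = -106 - 37 = -143)
x = 23 (x = 70 - 47 = 23)
K(u, C) = 1 (K(u, C) = (u + C)/(C + u) = (C + u)/(C + u) = 1)
K(x, -138) + H(t) = 1 - 143 = -142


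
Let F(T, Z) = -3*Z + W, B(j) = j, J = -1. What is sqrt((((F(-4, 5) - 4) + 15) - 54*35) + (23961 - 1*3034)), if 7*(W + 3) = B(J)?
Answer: 57*sqrt(287)/7 ≈ 137.95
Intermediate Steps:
W = -22/7 (W = -3 + (1/7)*(-1) = -3 - 1/7 = -22/7 ≈ -3.1429)
F(T, Z) = -22/7 - 3*Z (F(T, Z) = -3*Z - 22/7 = -22/7 - 3*Z)
sqrt((((F(-4, 5) - 4) + 15) - 54*35) + (23961 - 1*3034)) = sqrt(((((-22/7 - 3*5) - 4) + 15) - 54*35) + (23961 - 1*3034)) = sqrt(((((-22/7 - 15) - 4) + 15) - 1890) + (23961 - 3034)) = sqrt((((-127/7 - 4) + 15) - 1890) + 20927) = sqrt(((-155/7 + 15) - 1890) + 20927) = sqrt((-50/7 - 1890) + 20927) = sqrt(-13280/7 + 20927) = sqrt(133209/7) = 57*sqrt(287)/7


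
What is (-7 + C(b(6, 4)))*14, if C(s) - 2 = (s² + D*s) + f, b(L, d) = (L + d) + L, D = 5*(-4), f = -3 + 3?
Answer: -966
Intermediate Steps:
f = 0
D = -20
b(L, d) = d + 2*L
C(s) = 2 + s² - 20*s (C(s) = 2 + ((s² - 20*s) + 0) = 2 + (s² - 20*s) = 2 + s² - 20*s)
(-7 + C(b(6, 4)))*14 = (-7 + (2 + (4 + 2*6)² - 20*(4 + 2*6)))*14 = (-7 + (2 + (4 + 12)² - 20*(4 + 12)))*14 = (-7 + (2 + 16² - 20*16))*14 = (-7 + (2 + 256 - 320))*14 = (-7 - 62)*14 = -69*14 = -966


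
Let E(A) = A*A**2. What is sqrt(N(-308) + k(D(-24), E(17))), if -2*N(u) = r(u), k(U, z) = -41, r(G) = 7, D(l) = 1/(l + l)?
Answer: I*sqrt(178)/2 ≈ 6.6708*I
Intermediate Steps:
D(l) = 1/(2*l)
E(A) = A**3
N(u) = -7/2 (N(u) = -1/2*7 = -7/2)
sqrt(N(-308) + k(D(-24), E(17))) = sqrt(-7/2 - 41) = sqrt(-89/2) = I*sqrt(178)/2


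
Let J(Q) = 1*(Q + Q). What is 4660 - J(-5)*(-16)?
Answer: 4500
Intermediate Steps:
J(Q) = 2*Q (J(Q) = 1*(2*Q) = 2*Q)
4660 - J(-5)*(-16) = 4660 - (2*(-5))*(-16) = 4660 - (-10*(-16)) = 4660 - 160 = 4500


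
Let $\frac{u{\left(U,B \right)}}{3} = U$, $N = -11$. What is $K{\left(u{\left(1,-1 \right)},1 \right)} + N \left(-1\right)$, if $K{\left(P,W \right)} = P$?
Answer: $14$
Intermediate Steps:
$u{\left(U,B \right)} = 3 U$
$K{\left(u{\left(1,-1 \right)},1 \right)} + N \left(-1\right) = 3 \cdot 1 - -11 = 3 + 11 = 14$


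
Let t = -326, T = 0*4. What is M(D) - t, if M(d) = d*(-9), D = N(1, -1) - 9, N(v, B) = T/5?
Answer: 407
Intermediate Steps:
T = 0
N(v, B) = 0 (N(v, B) = 0/5 = 0*(1/5) = 0)
D = -9 (D = 0 - 9 = -9)
M(d) = -9*d
M(D) - t = -9*(-9) - 1*(-326) = 81 + 326 = 407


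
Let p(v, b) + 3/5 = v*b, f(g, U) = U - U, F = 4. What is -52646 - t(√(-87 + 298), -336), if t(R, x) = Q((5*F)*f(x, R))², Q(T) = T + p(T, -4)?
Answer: -1316159/25 ≈ -52646.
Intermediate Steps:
f(g, U) = 0
p(v, b) = -⅗ + b*v (p(v, b) = -⅗ + v*b = -⅗ + b*v)
Q(T) = -⅗ - 3*T (Q(T) = T + (-⅗ - 4*T) = -⅗ - 3*T)
t(R, x) = 9/25 (t(R, x) = (-⅗ - 3*5*4*0)² = (-⅗ - 60*0)² = (-⅗ - 3*0)² = (-⅗ + 0)² = (-⅗)² = 9/25)
-52646 - t(√(-87 + 298), -336) = -52646 - 1*9/25 = -52646 - 9/25 = -1316159/25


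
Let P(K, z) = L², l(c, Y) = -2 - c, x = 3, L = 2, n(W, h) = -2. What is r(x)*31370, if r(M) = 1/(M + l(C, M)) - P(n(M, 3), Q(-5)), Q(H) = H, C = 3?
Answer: -141165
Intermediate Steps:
P(K, z) = 4 (P(K, z) = 2² = 4)
r(M) = -4 + 1/(-5 + M) (r(M) = 1/(M + (-2 - 1*3)) - 1*4 = 1/(M + (-2 - 3)) - 4 = 1/(M - 5) - 4 = 1/(-5 + M) - 4 = -4 + 1/(-5 + M))
r(x)*31370 = ((21 - 4*3)/(-5 + 3))*31370 = ((21 - 12)/(-2))*31370 = -½*9*31370 = -9/2*31370 = -141165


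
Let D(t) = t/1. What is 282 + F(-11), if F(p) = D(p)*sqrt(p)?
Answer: 282 - 11*I*sqrt(11) ≈ 282.0 - 36.483*I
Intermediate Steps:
D(t) = t (D(t) = t*1 = t)
F(p) = p**(3/2) (F(p) = p*sqrt(p) = p**(3/2))
282 + F(-11) = 282 + (-11)**(3/2) = 282 - 11*I*sqrt(11)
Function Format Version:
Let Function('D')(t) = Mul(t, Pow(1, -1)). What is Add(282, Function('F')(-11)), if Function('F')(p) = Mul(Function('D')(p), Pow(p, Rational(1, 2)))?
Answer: Add(282, Mul(-11, I, Pow(11, Rational(1, 2)))) ≈ Add(282.00, Mul(-36.483, I))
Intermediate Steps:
Function('D')(t) = t (Function('D')(t) = Mul(t, 1) = t)
Function('F')(p) = Pow(p, Rational(3, 2)) (Function('F')(p) = Mul(p, Pow(p, Rational(1, 2))) = Pow(p, Rational(3, 2)))
Add(282, Function('F')(-11)) = Add(282, Pow(-11, Rational(3, 2))) = Add(282, Mul(-11, I, Pow(11, Rational(1, 2))))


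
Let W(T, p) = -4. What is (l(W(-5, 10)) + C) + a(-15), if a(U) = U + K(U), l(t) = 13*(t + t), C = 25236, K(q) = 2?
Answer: 25119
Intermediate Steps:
l(t) = 26*t (l(t) = 13*(2*t) = 26*t)
a(U) = 2 + U (a(U) = U + 2 = 2 + U)
(l(W(-5, 10)) + C) + a(-15) = (26*(-4) + 25236) + (2 - 15) = (-104 + 25236) - 13 = 25132 - 13 = 25119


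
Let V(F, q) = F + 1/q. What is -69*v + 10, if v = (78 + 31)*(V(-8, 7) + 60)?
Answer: -2745095/7 ≈ -3.9216e+5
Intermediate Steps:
V(F, q) = F + 1/q
v = 39785/7 (v = (78 + 31)*((-8 + 1/7) + 60) = 109*((-8 + 1/7) + 60) = 109*(-55/7 + 60) = 109*(365/7) = 39785/7 ≈ 5683.6)
-69*v + 10 = -69*39785/7 + 10 = -2745165/7 + 10 = -2745095/7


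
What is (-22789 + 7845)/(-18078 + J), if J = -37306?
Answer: 1868/6923 ≈ 0.26982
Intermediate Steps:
(-22789 + 7845)/(-18078 + J) = (-22789 + 7845)/(-18078 - 37306) = -14944/(-55384) = -14944*(-1/55384) = 1868/6923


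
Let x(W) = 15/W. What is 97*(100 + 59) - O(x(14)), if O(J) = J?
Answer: 215907/14 ≈ 15422.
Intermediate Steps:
97*(100 + 59) - O(x(14)) = 97*(100 + 59) - 15/14 = 97*159 - 15/14 = 15423 - 1*15/14 = 15423 - 15/14 = 215907/14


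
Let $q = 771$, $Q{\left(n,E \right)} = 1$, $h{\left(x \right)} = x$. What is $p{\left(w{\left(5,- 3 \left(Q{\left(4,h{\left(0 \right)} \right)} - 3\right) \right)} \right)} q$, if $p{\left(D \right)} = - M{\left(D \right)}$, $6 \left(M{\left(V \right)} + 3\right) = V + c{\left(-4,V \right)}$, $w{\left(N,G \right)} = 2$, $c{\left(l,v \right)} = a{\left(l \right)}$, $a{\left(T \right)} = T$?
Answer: $2570$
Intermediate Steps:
$c{\left(l,v \right)} = l$
$M{\left(V \right)} = - \frac{11}{3} + \frac{V}{6}$ ($M{\left(V \right)} = -3 + \frac{V - 4}{6} = -3 + \frac{-4 + V}{6} = -3 + \left(- \frac{2}{3} + \frac{V}{6}\right) = - \frac{11}{3} + \frac{V}{6}$)
$p{\left(D \right)} = \frac{11}{3} - \frac{D}{6}$ ($p{\left(D \right)} = - (- \frac{11}{3} + \frac{D}{6}) = \frac{11}{3} - \frac{D}{6}$)
$p{\left(w{\left(5,- 3 \left(Q{\left(4,h{\left(0 \right)} \right)} - 3\right) \right)} \right)} q = \left(\frac{11}{3} - \frac{1}{3}\right) 771 = \frac{10}{3} \cdot 771 = 2570$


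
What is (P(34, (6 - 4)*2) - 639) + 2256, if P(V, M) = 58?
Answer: 1675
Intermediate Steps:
(P(34, (6 - 4)*2) - 639) + 2256 = (58 - 639) + 2256 = -581 + 2256 = 1675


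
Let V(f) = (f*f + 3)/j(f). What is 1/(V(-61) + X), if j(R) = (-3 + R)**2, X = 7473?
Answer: 1024/7653283 ≈ 0.00013380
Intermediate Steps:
V(f) = (3 + f**2)/(-3 + f)**2 (V(f) = (f*f + 3)/((-3 + f)**2) = (f**2 + 3)/(-3 + f)**2 = (3 + f**2)/(-3 + f)**2)
1/(V(-61) + X) = 1/((3 + (-61)**2)/(-3 - 61)**2 + 7473) = 1/((3 + 3721)/(-64)**2 + 7473) = 1/((1/4096)*3724 + 7473) = 1/(931/1024 + 7473) = 1/(7653283/1024) = 1024/7653283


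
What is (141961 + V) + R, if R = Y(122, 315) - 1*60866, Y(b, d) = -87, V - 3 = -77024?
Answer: 3987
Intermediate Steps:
V = -77021 (V = 3 - 77024 = -77021)
R = -60953 (R = -87 - 1*60866 = -87 - 60866 = -60953)
(141961 + V) + R = (141961 - 77021) - 60953 = 64940 - 60953 = 3987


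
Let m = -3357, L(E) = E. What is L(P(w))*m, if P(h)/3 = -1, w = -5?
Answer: 10071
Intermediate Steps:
P(h) = -3 (P(h) = 3*(-1) = -3)
L(P(w))*m = -3*(-3357) = 10071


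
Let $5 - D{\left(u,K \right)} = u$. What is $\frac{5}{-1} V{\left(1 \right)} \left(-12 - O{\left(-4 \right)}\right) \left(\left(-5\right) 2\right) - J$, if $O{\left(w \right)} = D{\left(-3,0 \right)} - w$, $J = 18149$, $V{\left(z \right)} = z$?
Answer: $-19349$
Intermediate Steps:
$D{\left(u,K \right)} = 5 - u$
$O{\left(w \right)} = 8 - w$ ($O{\left(w \right)} = \left(5 - -3\right) - w = \left(5 + 3\right) - w = 8 - w$)
$\frac{5}{-1} V{\left(1 \right)} \left(-12 - O{\left(-4 \right)}\right) \left(\left(-5\right) 2\right) - J = \frac{5}{-1} \cdot 1 \left(-12 - \left(8 - -4\right)\right) \left(\left(-5\right) 2\right) - 18149 = 5 \left(-1\right) 1 \left(-12 - \left(8 + 4\right)\right) \left(-10\right) - 18149 = \left(-5\right) 1 \left(-12 - 12\right) \left(-10\right) - 18149 = - 5 \left(-12 - 12\right) \left(-10\right) - 18149 = \left(-5\right) \left(-24\right) \left(-10\right) - 18149 = 120 \left(-10\right) - 18149 = -1200 - 18149 = -19349$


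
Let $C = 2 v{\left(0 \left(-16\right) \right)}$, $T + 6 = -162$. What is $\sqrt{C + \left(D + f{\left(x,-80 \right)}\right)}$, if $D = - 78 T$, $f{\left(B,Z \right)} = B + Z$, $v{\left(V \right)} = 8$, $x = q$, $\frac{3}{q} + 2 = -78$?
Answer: $\frac{\sqrt{5215985}}{20} \approx 114.19$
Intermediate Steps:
$q = - \frac{3}{80}$ ($q = \frac{3}{-2 - 78} = \frac{3}{-80} = 3 \left(- \frac{1}{80}\right) = - \frac{3}{80} \approx -0.0375$)
$x = - \frac{3}{80} \approx -0.0375$
$T = -168$ ($T = -6 - 162 = -168$)
$D = 13104$ ($D = \left(-78\right) \left(-168\right) = 13104$)
$C = 16$ ($C = 2 \cdot 8 = 16$)
$\sqrt{C + \left(D + f{\left(x,-80 \right)}\right)} = \sqrt{16 + \left(13104 - \frac{6403}{80}\right)} = \sqrt{16 + \frac{1041917}{80}} = \sqrt{\frac{1043197}{80}} = \frac{\sqrt{5215985}}{20}$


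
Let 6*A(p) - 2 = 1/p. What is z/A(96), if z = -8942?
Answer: -5150592/193 ≈ -26687.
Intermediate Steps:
A(p) = 1/3 + 1/(6*p)
z/A(96) = -8942*576/(1 + 2*96) = -8942*576/(1 + 192) = -8942/((1/6)*(1/96)*193) = -8942/193/576 = -8942*576/193 = -5150592/193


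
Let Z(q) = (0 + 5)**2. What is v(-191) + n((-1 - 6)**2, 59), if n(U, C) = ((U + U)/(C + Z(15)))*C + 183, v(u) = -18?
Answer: 1403/6 ≈ 233.83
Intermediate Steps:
Z(q) = 25 (Z(q) = 5**2 = 25)
n(U, C) = 183 + 2*C*U/(25 + C) (n(U, C) = ((U + U)/(C + 25))*C + 183 = ((2*U)/(25 + C))*C + 183 = (2*U/(25 + C))*C + 183 = 2*C*U/(25 + C) + 183 = 183 + 2*C*U/(25 + C))
v(-191) + n((-1 - 6)**2, 59) = -18 + (4575 + 183*59 + 2*59*(-1 - 6)**2)/(25 + 59) = -18 + (4575 + 10797 + 2*59*(-7)**2)/84 = -18 + (4575 + 10797 + 2*59*49)/84 = -18 + (4575 + 10797 + 5782)/84 = -18 + (1/84)*21154 = -18 + 1511/6 = 1403/6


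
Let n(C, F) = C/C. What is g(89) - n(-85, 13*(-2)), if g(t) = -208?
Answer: -209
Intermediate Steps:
n(C, F) = 1
g(89) - n(-85, 13*(-2)) = -208 - 1*1 = -208 - 1 = -209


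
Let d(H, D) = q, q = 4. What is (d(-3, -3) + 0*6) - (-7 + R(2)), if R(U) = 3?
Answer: 8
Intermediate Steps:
d(H, D) = 4
(d(-3, -3) + 0*6) - (-7 + R(2)) = (4 + 0*6) - (-7 + 3) = (4 + 0) - 1*(-4) = 4 + 4 = 8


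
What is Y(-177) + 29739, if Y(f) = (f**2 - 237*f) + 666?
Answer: 103683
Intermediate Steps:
Y(f) = 666 + f**2 - 237*f
Y(-177) + 29739 = (666 + (-177)**2 - 237*(-177)) + 29739 = (666 + 31329 + 41949) + 29739 = 73944 + 29739 = 103683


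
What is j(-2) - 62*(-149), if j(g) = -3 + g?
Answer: 9233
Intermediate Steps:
j(-2) - 62*(-149) = (-3 - 2) - 62*(-149) = -5 + 9238 = 9233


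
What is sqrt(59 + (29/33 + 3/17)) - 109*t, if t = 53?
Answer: -5777 + sqrt(18900651)/561 ≈ -5769.3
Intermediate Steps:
sqrt(59 + (29/33 + 3/17)) - 109*t = sqrt(59 + (29/33 + 3/17)) - 109*53 = sqrt(59 + (29*(1/33) + 3*(1/17))) - 5777 = sqrt(59 + (29/33 + 3/17)) - 5777 = sqrt(59 + 592/561) - 5777 = sqrt(33691/561) - 5777 = sqrt(18900651)/561 - 5777 = -5777 + sqrt(18900651)/561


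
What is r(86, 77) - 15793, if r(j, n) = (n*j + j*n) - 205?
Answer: -2754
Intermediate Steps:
r(j, n) = -205 + 2*j*n (r(j, n) = (j*n + j*n) - 205 = 2*j*n - 205 = -205 + 2*j*n)
r(86, 77) - 15793 = (-205 + 2*86*77) - 15793 = (-205 + 13244) - 15793 = 13039 - 15793 = -2754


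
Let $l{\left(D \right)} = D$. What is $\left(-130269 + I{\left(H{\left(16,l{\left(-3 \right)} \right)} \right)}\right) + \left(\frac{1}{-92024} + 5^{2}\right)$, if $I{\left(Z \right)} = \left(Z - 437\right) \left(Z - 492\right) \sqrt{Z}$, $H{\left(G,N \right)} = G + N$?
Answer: $- \frac{11985573857}{92024} + 203096 \sqrt{13} \approx 6.0203 \cdot 10^{5}$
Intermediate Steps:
$I{\left(Z \right)} = \sqrt{Z} \left(-492 + Z\right) \left(-437 + Z\right)$ ($I{\left(Z \right)} = \left(-437 + Z\right) \left(-492 + Z\right) \sqrt{Z} = \left(-492 + Z\right) \left(-437 + Z\right) \sqrt{Z} = \sqrt{Z} \left(-492 + Z\right) \left(-437 + Z\right)$)
$\left(-130269 + I{\left(H{\left(16,l{\left(-3 \right)} \right)} \right)}\right) + \left(\frac{1}{-92024} + 5^{2}\right) = \left(-130269 + \sqrt{16 - 3} \left(215004 + \left(16 - 3\right)^{2} - 929 \left(16 - 3\right)\right)\right) + \left(\frac{1}{-92024} + 5^{2}\right) = \left(-130269 + \sqrt{13} \left(215004 + 13^{2} - 12077\right)\right) + \left(- \frac{1}{92024} + 25\right) = \left(-130269 + \sqrt{13} \left(215004 + 169 - 12077\right)\right) + \frac{2300599}{92024} = \left(-130269 + \sqrt{13} \cdot 203096\right) + \frac{2300599}{92024} = \left(-130269 + 203096 \sqrt{13}\right) + \frac{2300599}{92024} = - \frac{11985573857}{92024} + 203096 \sqrt{13}$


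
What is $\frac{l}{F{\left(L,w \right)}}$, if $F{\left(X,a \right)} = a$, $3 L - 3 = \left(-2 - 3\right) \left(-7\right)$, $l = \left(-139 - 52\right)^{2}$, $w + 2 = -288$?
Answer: $- \frac{36481}{290} \approx -125.8$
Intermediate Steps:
$w = -290$ ($w = -2 - 288 = -290$)
$l = 36481$ ($l = \left(-191\right)^{2} = 36481$)
$L = \frac{38}{3}$ ($L = 1 + \frac{\left(-2 - 3\right) \left(-7\right)}{3} = 1 + \frac{\left(-5\right) \left(-7\right)}{3} = 1 + \frac{1}{3} \cdot 35 = 1 + \frac{35}{3} = \frac{38}{3} \approx 12.667$)
$\frac{l}{F{\left(L,w \right)}} = \frac{36481}{-290} = 36481 \left(- \frac{1}{290}\right) = - \frac{36481}{290}$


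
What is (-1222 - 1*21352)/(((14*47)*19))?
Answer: -11287/6251 ≈ -1.8056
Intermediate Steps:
(-1222 - 1*21352)/(((14*47)*19)) = (-1222 - 21352)/((658*19)) = -22574/12502 = -22574*1/12502 = -11287/6251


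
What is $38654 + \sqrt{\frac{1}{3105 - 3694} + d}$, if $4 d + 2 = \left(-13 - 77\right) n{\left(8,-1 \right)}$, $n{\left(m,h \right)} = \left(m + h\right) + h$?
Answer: $38654 + \frac{i \sqrt{188033538}}{1178} \approx 38654.0 + 11.641 i$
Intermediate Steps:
$n{\left(m,h \right)} = m + 2 h$ ($n{\left(m,h \right)} = \left(h + m\right) + h = m + 2 h$)
$d = - \frac{271}{2}$ ($d = - \frac{1}{2} + \frac{\left(-13 - 77\right) \left(8 + 2 \left(-1\right)\right)}{4} = - \frac{1}{2} + \frac{\left(-90\right) \left(8 - 2\right)}{4} = - \frac{1}{2} + \frac{\left(-90\right) 6}{4} = - \frac{1}{2} + \frac{1}{4} \left(-540\right) = - \frac{1}{2} - 135 = - \frac{271}{2} \approx -135.5$)
$38654 + \sqrt{\frac{1}{3105 - 3694} + d} = 38654 + \sqrt{\frac{1}{3105 - 3694} - \frac{271}{2}} = 38654 + \sqrt{\frac{1}{-589} - \frac{271}{2}} = 38654 + \sqrt{- \frac{1}{589} - \frac{271}{2}} = 38654 + \sqrt{- \frac{159621}{1178}} = 38654 + \frac{i \sqrt{188033538}}{1178}$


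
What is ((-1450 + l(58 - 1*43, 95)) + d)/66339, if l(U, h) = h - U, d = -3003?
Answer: -4373/66339 ≈ -0.065919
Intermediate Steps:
((-1450 + l(58 - 1*43, 95)) + d)/66339 = ((-1450 + (95 - (58 - 1*43))) - 3003)/66339 = ((-1450 + (95 - (58 - 43))) - 3003)*(1/66339) = ((-1450 + (95 - 1*15)) - 3003)*(1/66339) = ((-1450 + (95 - 15)) - 3003)*(1/66339) = ((-1450 + 80) - 3003)*(1/66339) = (-1370 - 3003)*(1/66339) = -4373*1/66339 = -4373/66339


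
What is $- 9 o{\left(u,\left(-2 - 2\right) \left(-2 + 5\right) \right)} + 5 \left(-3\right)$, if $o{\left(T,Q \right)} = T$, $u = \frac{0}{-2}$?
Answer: $-15$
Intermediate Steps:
$u = 0$ ($u = 0 \left(- \frac{1}{2}\right) = 0$)
$- 9 o{\left(u,\left(-2 - 2\right) \left(-2 + 5\right) \right)} + 5 \left(-3\right) = \left(-9\right) 0 + 5 \left(-3\right) = 0 - 15 = -15$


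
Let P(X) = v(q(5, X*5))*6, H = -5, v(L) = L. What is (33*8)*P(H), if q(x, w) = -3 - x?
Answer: -12672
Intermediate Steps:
P(X) = -48 (P(X) = (-3 - 1*5)*6 = (-3 - 5)*6 = -8*6 = -48)
(33*8)*P(H) = (33*8)*(-48) = 264*(-48) = -12672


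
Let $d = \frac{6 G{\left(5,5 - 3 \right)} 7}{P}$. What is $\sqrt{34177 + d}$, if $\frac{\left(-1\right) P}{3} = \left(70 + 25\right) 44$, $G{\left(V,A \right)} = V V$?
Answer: $\frac{\sqrt{5971527518}}{418} \approx 184.87$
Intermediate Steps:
$G{\left(V,A \right)} = V^{2}$
$P = -12540$ ($P = - 3 \left(70 + 25\right) 44 = - 3 \cdot 95 \cdot 44 = \left(-3\right) 4180 = -12540$)
$d = - \frac{35}{418}$ ($d = \frac{6 \cdot 5^{2} \cdot 7}{-12540} = 6 \cdot 25 \cdot 7 \left(- \frac{1}{12540}\right) = 150 \cdot 7 \left(- \frac{1}{12540}\right) = 1050 \left(- \frac{1}{12540}\right) = - \frac{35}{418} \approx -0.083732$)
$\sqrt{34177 + d} = \sqrt{34177 - \frac{35}{418}} = \sqrt{\frac{14285951}{418}} = \frac{\sqrt{5971527518}}{418}$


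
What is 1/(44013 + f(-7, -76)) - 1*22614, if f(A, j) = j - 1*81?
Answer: -991759583/43856 ≈ -22614.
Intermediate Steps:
f(A, j) = -81 + j (f(A, j) = j - 81 = -81 + j)
1/(44013 + f(-7, -76)) - 1*22614 = 1/(44013 + (-81 - 76)) - 1*22614 = 1/(44013 - 157) - 22614 = 1/43856 - 22614 = -991759583/43856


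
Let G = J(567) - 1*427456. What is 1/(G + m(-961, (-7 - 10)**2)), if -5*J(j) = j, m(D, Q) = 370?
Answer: -5/2135997 ≈ -2.3408e-6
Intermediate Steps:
J(j) = -j/5
G = -2137847/5 (G = -1/5*567 - 1*427456 = -567/5 - 427456 = -2137847/5 ≈ -4.2757e+5)
1/(G + m(-961, (-7 - 10)**2)) = 1/(-2137847/5 + 370) = 1/(-2135997/5) = -5/2135997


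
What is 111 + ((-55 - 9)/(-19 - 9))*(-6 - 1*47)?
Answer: -71/7 ≈ -10.143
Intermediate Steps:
111 + ((-55 - 9)/(-19 - 9))*(-6 - 1*47) = 111 + (-64/(-28))*(-6 - 47) = 111 - 64*(-1/28)*(-53) = 111 + (16/7)*(-53) = 111 - 848/7 = -71/7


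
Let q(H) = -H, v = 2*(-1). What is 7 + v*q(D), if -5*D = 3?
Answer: 29/5 ≈ 5.8000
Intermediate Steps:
v = -2
D = -⅗ (D = -⅕*3 = -⅗ ≈ -0.60000)
7 + v*q(D) = 7 - (-2)*(-3)/5 = 7 - 2*⅗ = 7 - 6/5 = 29/5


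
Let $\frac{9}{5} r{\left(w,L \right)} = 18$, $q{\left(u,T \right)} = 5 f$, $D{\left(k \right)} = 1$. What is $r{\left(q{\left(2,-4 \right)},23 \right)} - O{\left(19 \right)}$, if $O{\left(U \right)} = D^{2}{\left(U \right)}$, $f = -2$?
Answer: $9$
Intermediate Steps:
$O{\left(U \right)} = 1$ ($O{\left(U \right)} = 1^{2} = 1$)
$q{\left(u,T \right)} = -10$ ($q{\left(u,T \right)} = 5 \left(-2\right) = -10$)
$r{\left(w,L \right)} = 10$ ($r{\left(w,L \right)} = \frac{5}{9} \cdot 18 = 10$)
$r{\left(q{\left(2,-4 \right)},23 \right)} - O{\left(19 \right)} = 10 - 1 = 9$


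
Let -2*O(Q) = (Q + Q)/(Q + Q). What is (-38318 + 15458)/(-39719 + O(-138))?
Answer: 45720/79439 ≈ 0.57554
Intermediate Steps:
O(Q) = -½ (O(Q) = -(Q + Q)/(2*(Q + Q)) = -2*Q/(2*(2*Q)) = -2*Q*1/(2*Q)/2 = -½*1 = -½)
(-38318 + 15458)/(-39719 + O(-138)) = (-38318 + 15458)/(-39719 - ½) = -22860/(-79439/2) = -22860*(-2/79439) = 45720/79439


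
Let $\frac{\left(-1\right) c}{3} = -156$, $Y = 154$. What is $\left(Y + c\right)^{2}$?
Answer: $386884$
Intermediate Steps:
$c = 468$ ($c = \left(-3\right) \left(-156\right) = 468$)
$\left(Y + c\right)^{2} = \left(154 + 468\right)^{2} = 622^{2} = 386884$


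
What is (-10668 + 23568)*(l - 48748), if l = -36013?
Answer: -1093416900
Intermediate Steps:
(-10668 + 23568)*(l - 48748) = (-10668 + 23568)*(-36013 - 48748) = 12900*(-84761) = -1093416900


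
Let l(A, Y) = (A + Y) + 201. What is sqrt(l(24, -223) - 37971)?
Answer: I*sqrt(37969) ≈ 194.86*I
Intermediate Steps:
l(A, Y) = 201 + A + Y
sqrt(l(24, -223) - 37971) = sqrt((201 + 24 - 223) - 37971) = sqrt(2 - 37971) = sqrt(-37969) = I*sqrt(37969)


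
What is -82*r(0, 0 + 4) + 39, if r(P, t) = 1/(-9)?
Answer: 433/9 ≈ 48.111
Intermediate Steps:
r(P, t) = -1/9 (r(P, t) = 1*(-1/9) = -1/9)
-82*r(0, 0 + 4) + 39 = -82*(-1/9) + 39 = 82/9 + 39 = 433/9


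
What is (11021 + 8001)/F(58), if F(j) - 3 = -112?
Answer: -19022/109 ≈ -174.51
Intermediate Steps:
F(j) = -109 (F(j) = 3 - 112 = -109)
(11021 + 8001)/F(58) = (11021 + 8001)/(-109) = 19022*(-1/109) = -19022/109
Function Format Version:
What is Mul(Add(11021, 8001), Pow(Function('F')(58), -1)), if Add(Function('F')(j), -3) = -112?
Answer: Rational(-19022, 109) ≈ -174.51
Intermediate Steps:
Function('F')(j) = -109 (Function('F')(j) = Add(3, -112) = -109)
Mul(Add(11021, 8001), Pow(Function('F')(58), -1)) = Mul(Add(11021, 8001), Pow(-109, -1)) = Mul(19022, Rational(-1, 109)) = Rational(-19022, 109)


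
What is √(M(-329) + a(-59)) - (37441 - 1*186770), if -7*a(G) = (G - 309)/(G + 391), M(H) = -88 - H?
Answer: 149329 + √81405653/581 ≈ 1.4934e+5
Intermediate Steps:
a(G) = -(-309 + G)/(7*(391 + G)) (a(G) = -(G - 309)/(7*(G + 391)) = -(-309 + G)/(7*(391 + G)))
√(M(-329) + a(-59)) - (37441 - 1*186770) = √((-88 - 1*(-329)) + (309 - 1*(-59))/(7*(391 - 59))) - (37441 - 1*186770) = √((-88 + 329) + (⅐)*(309 + 59)/332) - (37441 - 186770) = √(241 + (⅐)*(1/332)*368) - 1*(-149329) = √(241 + 92/581) + 149329 = √(140113/581) + 149329 = √81405653/581 + 149329 = 149329 + √81405653/581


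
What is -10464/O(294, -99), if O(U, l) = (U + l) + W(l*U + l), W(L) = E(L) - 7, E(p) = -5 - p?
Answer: -872/2449 ≈ -0.35606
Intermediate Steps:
W(L) = -12 - L (W(L) = (-5 - L) - 7 = -12 - L)
O(U, l) = -12 + U - U*l (O(U, l) = (U + l) + (-12 - (l*U + l)) = (U + l) + (-12 - (U*l + l)) = (U + l) + (-12 - (l + U*l)) = (U + l) + (-12 + (-l - U*l)) = (U + l) + (-12 - l - U*l) = -12 + U - U*l)
-10464/O(294, -99) = -10464/(-12 + 294 - 1*294*(-99)) = -10464/(-12 + 294 + 29106) = -10464/29388 = -10464*1/29388 = -872/2449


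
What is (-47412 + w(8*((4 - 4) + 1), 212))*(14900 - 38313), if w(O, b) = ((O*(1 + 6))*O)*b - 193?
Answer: -1109097223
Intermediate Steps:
w(O, b) = -193 + 7*b*O² (w(O, b) = ((O*7)*O)*b - 193 = ((7*O)*O)*b - 193 = (7*O²)*b - 193 = 7*b*O² - 193 = -193 + 7*b*O²)
(-47412 + w(8*((4 - 4) + 1), 212))*(14900 - 38313) = (-47412 + (-193 + 7*212*(8*((4 - 4) + 1))²))*(14900 - 38313) = (-47412 + (-193 + 7*212*(8*(0 + 1))²))*(-23413) = (-47412 + (-193 + 7*212*(8*1)²))*(-23413) = (-47412 + (-193 + 7*212*8²))*(-23413) = (-47412 + (-193 + 7*212*64))*(-23413) = (-47412 + (-193 + 94976))*(-23413) = (-47412 + 94783)*(-23413) = 47371*(-23413) = -1109097223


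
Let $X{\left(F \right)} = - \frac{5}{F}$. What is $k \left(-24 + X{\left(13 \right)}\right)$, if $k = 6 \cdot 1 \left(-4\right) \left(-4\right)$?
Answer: $- \frac{30432}{13} \approx -2340.9$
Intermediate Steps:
$k = 96$ ($k = 6 \left(-4\right) \left(-4\right) = \left(-24\right) \left(-4\right) = 96$)
$k \left(-24 + X{\left(13 \right)}\right) = 96 \left(-24 - \frac{5}{13}\right) = 96 \left(- \frac{317}{13}\right) = - \frac{30432}{13}$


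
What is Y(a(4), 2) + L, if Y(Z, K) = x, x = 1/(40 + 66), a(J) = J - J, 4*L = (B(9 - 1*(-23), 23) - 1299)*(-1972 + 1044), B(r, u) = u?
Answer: 31379393/106 ≈ 2.9603e+5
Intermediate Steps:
L = 296032 (L = ((23 - 1299)*(-1972 + 1044))/4 = (-1276*(-928))/4 = (1/4)*1184128 = 296032)
a(J) = 0
x = 1/106 ≈ 0.0094340
Y(Z, K) = 1/106
Y(a(4), 2) + L = 1/106 + 296032 = 31379393/106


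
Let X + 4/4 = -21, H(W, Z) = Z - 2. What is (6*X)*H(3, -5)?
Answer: 924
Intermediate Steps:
H(W, Z) = -2 + Z
X = -22 (X = -1 - 21 = -22)
(6*X)*H(3, -5) = (6*(-22))*(-2 - 5) = -132*(-7) = 924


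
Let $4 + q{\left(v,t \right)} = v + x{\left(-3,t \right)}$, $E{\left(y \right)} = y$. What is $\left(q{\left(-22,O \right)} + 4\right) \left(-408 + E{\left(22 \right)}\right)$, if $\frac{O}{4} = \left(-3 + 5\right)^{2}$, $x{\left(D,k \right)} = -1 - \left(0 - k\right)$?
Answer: $2702$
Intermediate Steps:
$x{\left(D,k \right)} = -1 + k$ ($x{\left(D,k \right)} = -1 - - k = -1 + k$)
$O = 16$ ($O = 4 \left(-3 + 5\right)^{2} = 4 \cdot 2^{2} = 4 \cdot 4 = 16$)
$q{\left(v,t \right)} = -5 + t + v$ ($q{\left(v,t \right)} = -4 + \left(v + \left(-1 + t\right)\right) = -4 + \left(-1 + t + v\right) = -5 + t + v$)
$\left(q{\left(-22,O \right)} + 4\right) \left(-408 + E{\left(22 \right)}\right) = \left(\left(-5 + 16 - 22\right) + 4\right) \left(-408 + 22\right) = \left(-11 + 4\right) \left(-386\right) = \left(-7\right) \left(-386\right) = 2702$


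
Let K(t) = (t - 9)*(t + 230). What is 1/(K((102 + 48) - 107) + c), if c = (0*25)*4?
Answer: 1/9282 ≈ 0.00010774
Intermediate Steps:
c = 0 (c = 0*4 = 0)
K(t) = (-9 + t)*(230 + t)
1/(K((102 + 48) - 107) + c) = 1/((-2070 + ((102 + 48) - 107)**2 + 221*((102 + 48) - 107)) + 0) = 1/((-2070 + (150 - 107)**2 + 221*(150 - 107)) + 0) = 1/((-2070 + 43**2 + 221*43) + 0) = 1/((-2070 + 1849 + 9503) + 0) = 1/(9282 + 0) = 1/9282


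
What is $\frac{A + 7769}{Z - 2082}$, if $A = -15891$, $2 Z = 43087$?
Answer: $- \frac{16244}{38923} \approx -0.41734$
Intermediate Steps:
$Z = \frac{43087}{2}$ ($Z = \frac{1}{2} \cdot 43087 = \frac{43087}{2} \approx 21544.0$)
$\frac{A + 7769}{Z - 2082} = \frac{-15891 + 7769}{\frac{43087}{2} - 2082} = - \frac{8122}{\frac{38923}{2}} = \left(-8122\right) \frac{2}{38923} = - \frac{16244}{38923}$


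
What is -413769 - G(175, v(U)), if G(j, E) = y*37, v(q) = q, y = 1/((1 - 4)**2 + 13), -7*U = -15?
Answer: -9102955/22 ≈ -4.1377e+5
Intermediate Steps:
U = 15/7 (U = -1/7*(-15) = 15/7 ≈ 2.1429)
y = 1/22 (y = 1/((-3)**2 + 13) = 1/(9 + 13) = 1/22 ≈ 0.045455)
G(j, E) = 37/22 (G(j, E) = (1/22)*37 = 37/22)
-413769 - G(175, v(U)) = -413769 - 1*37/22 = -413769 - 37/22 = -9102955/22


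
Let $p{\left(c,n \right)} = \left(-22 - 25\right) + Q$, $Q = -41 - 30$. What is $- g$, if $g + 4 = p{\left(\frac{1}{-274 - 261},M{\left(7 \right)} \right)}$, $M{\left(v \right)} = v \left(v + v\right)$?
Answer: $122$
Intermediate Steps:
$M{\left(v \right)} = 2 v^{2}$ ($M{\left(v \right)} = v 2 v = 2 v^{2}$)
$Q = -71$
$p{\left(c,n \right)} = -118$ ($p{\left(c,n \right)} = \left(-22 - 25\right) - 71 = -47 - 71 = -118$)
$g = -122$ ($g = -4 - 118 = -122$)
$- g = \left(-1\right) \left(-122\right) = 122$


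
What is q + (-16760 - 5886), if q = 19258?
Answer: -3388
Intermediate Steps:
q + (-16760 - 5886) = 19258 + (-16760 - 5886) = 19258 - 22646 = -3388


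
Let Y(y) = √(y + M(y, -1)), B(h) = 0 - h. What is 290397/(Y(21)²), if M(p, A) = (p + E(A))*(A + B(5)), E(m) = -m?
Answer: -96799/37 ≈ -2616.2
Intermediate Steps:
B(h) = -h
M(p, A) = (-5 + A)*(p - A) (M(p, A) = (p - A)*(A - 1*5) = (p - A)*(A - 5) = (p - A)*(-5 + A) = (-5 + A)*(p - A))
Y(y) = √(-6 - 5*y) (Y(y) = √(y + (-1*(-1)² - 5*y + 5*(-1) - y)) = √(y + (-1*1 - 5*y - 5 - y)) = √(y + (-1 - 5*y - 5 - y)) = √(y + (-6 - 6*y)) = √(-6 - 5*y))
290397/(Y(21)²) = 290397/((√(-6 - 5*21))²) = 290397/((√(-6 - 105))²) = 290397/((√(-111))²) = 290397/((I*√111)²) = 290397/(-111) = 290397*(-1/111) = -96799/37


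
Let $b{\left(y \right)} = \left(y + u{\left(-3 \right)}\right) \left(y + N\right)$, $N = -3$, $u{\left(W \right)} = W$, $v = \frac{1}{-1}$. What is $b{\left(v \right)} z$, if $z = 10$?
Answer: $160$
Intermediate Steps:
$v = -1$
$b{\left(y \right)} = \left(-3 + y\right)^{2}$ ($b{\left(y \right)} = \left(y - 3\right) \left(y - 3\right) = \left(-3 + y\right) \left(-3 + y\right) = \left(-3 + y\right)^{2}$)
$b{\left(v \right)} z = \left(9 + \left(-1\right)^{2} - -6\right) 10 = \left(9 + 1 + 6\right) 10 = 16 \cdot 10 = 160$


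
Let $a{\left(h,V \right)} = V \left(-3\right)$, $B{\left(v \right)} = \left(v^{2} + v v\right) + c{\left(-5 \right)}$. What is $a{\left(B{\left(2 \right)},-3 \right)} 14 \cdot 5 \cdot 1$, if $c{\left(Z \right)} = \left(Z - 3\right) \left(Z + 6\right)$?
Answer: $630$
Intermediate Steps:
$c{\left(Z \right)} = \left(-3 + Z\right) \left(6 + Z\right)$
$B{\left(v \right)} = -8 + 2 v^{2}$ ($B{\left(v \right)} = \left(v^{2} + v v\right) + \left(-18 + \left(-5\right)^{2} + 3 \left(-5\right)\right) = \left(v^{2} + v^{2}\right) - 8 = 2 v^{2} - 8 = -8 + 2 v^{2}$)
$a{\left(h,V \right)} = - 3 V$
$a{\left(B{\left(2 \right)},-3 \right)} 14 \cdot 5 \cdot 1 = \left(-3\right) \left(-3\right) 14 \cdot 5 \cdot 1 = 9 \cdot 14 \cdot 5 = 126 \cdot 5 = 630$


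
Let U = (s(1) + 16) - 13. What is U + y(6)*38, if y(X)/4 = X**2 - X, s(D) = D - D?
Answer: 4563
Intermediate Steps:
s(D) = 0
y(X) = -4*X + 4*X**2 (y(X) = 4*(X**2 - X) = -4*X + 4*X**2)
U = 3 (U = (0 + 16) - 13 = 16 - 13 = 3)
U + y(6)*38 = 3 + (4*6*(-1 + 6))*38 = 3 + (4*6*5)*38 = 3 + 120*38 = 3 + 4560 = 4563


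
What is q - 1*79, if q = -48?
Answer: -127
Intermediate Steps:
q - 1*79 = -48 - 1*79 = -48 - 79 = -127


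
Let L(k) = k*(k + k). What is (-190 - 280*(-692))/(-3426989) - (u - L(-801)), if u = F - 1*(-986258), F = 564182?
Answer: -915821879952/3426989 ≈ -2.6724e+5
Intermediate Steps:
L(k) = 2*k² (L(k) = k*(2*k) = 2*k²)
u = 1550440 (u = 564182 - 1*(-986258) = 564182 + 986258 = 1550440)
(-190 - 280*(-692))/(-3426989) - (u - L(-801)) = (-190 - 280*(-692))/(-3426989) - (1550440 - 2*(-801)²) = (-190 + 193760)*(-1/3426989) - (1550440 - 2*641601) = 193570*(-1/3426989) - (1550440 - 1*1283202) = -193570/3426989 - (1550440 - 1283202) = -193570/3426989 - 1*267238 = -193570/3426989 - 267238 = -915821879952/3426989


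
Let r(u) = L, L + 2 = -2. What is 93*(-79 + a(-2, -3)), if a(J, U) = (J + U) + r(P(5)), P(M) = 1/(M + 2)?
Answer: -8184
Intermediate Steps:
P(M) = 1/(2 + M)
L = -4 (L = -2 - 2 = -4)
r(u) = -4
a(J, U) = -4 + J + U (a(J, U) = (J + U) - 4 = -4 + J + U)
93*(-79 + a(-2, -3)) = 93*(-79 + (-4 - 2 - 3)) = 93*(-79 - 9) = 93*(-88) = -8184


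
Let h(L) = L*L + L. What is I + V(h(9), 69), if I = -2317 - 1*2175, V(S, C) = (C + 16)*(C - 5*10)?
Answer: -2877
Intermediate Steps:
h(L) = L + L² (h(L) = L² + L = L + L²)
V(S, C) = (-50 + C)*(16 + C) (V(S, C) = (16 + C)*(C - 50) = (16 + C)*(-50 + C) = (-50 + C)*(16 + C))
I = -4492 (I = -2317 - 2175 = -4492)
I + V(h(9), 69) = -4492 + (-800 + 69² - 34*69) = -4492 + (-800 + 4761 - 2346) = -4492 + 1615 = -2877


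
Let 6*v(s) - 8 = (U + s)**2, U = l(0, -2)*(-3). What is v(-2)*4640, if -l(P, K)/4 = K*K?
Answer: 1642560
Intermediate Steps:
l(P, K) = -4*K**2 (l(P, K) = -4*K*K = -4*K**2)
U = 48 (U = -4*(-2)**2*(-3) = -4*4*(-3) = -16*(-3) = 48)
v(s) = 4/3 + (48 + s)**2/6
v(-2)*4640 = (4/3 + (48 - 2)**2/6)*4640 = (4/3 + (1/6)*46**2)*4640 = (4/3 + (1/6)*2116)*4640 = (4/3 + 1058/3)*4640 = 354*4640 = 1642560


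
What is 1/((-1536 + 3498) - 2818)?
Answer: -1/856 ≈ -0.0011682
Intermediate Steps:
1/((-1536 + 3498) - 2818) = 1/(1962 - 2818) = 1/(-856) = -1/856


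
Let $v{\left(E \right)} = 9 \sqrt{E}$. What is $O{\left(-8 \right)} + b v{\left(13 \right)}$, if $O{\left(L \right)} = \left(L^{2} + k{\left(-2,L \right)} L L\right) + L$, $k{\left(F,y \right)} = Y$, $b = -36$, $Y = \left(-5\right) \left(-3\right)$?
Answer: $1016 - 324 \sqrt{13} \approx -152.2$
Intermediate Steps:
$Y = 15$
$k{\left(F,y \right)} = 15$
$O{\left(L \right)} = L + 16 L^{2}$ ($O{\left(L \right)} = \left(L^{2} + 15 L L\right) + L = \left(L^{2} + 15 L^{2}\right) + L = 16 L^{2} + L = L + 16 L^{2}$)
$O{\left(-8 \right)} + b v{\left(13 \right)} = - 8 \left(1 + 16 \left(-8\right)\right) - 36 \cdot 9 \sqrt{13} = - 8 \left(1 - 128\right) - 324 \sqrt{13} = \left(-8\right) \left(-127\right) - 324 \sqrt{13} = 1016 - 324 \sqrt{13}$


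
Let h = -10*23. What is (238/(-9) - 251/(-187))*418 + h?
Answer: -1640576/153 ≈ -10723.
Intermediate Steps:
h = -230
(238/(-9) - 251/(-187))*418 + h = (238/(-9) - 251/(-187))*418 - 230 = (238*(-⅑) - 251*(-1/187))*418 - 230 = (-238/9 + 251/187)*418 - 230 = -42247/1683*418 - 230 = -1605386/153 - 230 = -1640576/153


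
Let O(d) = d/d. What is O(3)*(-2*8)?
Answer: -16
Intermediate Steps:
O(d) = 1
O(3)*(-2*8) = 1*(-2*8) = 1*(-16) = -16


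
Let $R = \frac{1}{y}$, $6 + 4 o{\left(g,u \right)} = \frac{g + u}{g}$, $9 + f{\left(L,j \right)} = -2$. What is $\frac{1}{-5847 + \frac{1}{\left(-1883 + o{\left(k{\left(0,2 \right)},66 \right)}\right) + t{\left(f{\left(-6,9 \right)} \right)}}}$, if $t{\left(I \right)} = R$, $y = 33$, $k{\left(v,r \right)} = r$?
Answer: $- \frac{61907}{361970262} \approx -0.00017103$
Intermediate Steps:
$f{\left(L,j \right)} = -11$ ($f{\left(L,j \right)} = -9 - 2 = -11$)
$o{\left(g,u \right)} = - \frac{3}{2} + \frac{g + u}{4 g}$ ($o{\left(g,u \right)} = - \frac{3}{2} + \frac{\left(g + u\right) \frac{1}{g}}{4} = - \frac{3}{2} + \frac{\frac{1}{g} \left(g + u\right)}{4} = - \frac{3}{2} + \frac{g + u}{4 g}$)
$R = \frac{1}{33} \approx 0.030303$
$t{\left(I \right)} = \frac{1}{33}$
$\frac{1}{-5847 + \frac{1}{\left(-1883 + o{\left(k{\left(0,2 \right)},66 \right)}\right) + t{\left(f{\left(-6,9 \right)} \right)}}} = \frac{1}{-5847 + \frac{1}{\left(-1883 + \frac{66 - 10}{4 \cdot 2}\right) + \frac{1}{33}}} = \frac{1}{-5847 + \frac{1}{\left(-1883 + \frac{1}{4} \cdot \frac{1}{2} \left(66 - 10\right)\right) + \frac{1}{33}}} = \frac{1}{-5847 + \frac{1}{\left(-1883 + \frac{1}{4} \cdot \frac{1}{2} \cdot 56\right) + \frac{1}{33}}} = \frac{1}{-5847 + \frac{1}{\left(-1883 + 7\right) + \frac{1}{33}}} = \frac{1}{-5847 + \frac{1}{-1876 + \frac{1}{33}}} = \frac{1}{-5847 + \frac{1}{- \frac{61907}{33}}} = \frac{1}{-5847 - \frac{33}{61907}} = \frac{1}{- \frac{361970262}{61907}} = - \frac{61907}{361970262}$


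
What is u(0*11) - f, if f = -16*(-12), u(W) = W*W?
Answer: -192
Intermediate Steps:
u(W) = W²
f = 192
u(0*11) - f = (0*11)² - 1*192 = 0² - 192 = 0 - 192 = -192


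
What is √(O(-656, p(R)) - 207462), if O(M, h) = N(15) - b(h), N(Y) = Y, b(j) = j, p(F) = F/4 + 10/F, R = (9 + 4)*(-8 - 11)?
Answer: 7*I*√1032846061/494 ≈ 455.4*I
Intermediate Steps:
R = -247 (R = 13*(-19) = -247)
p(F) = 10/F + F/4 (p(F) = F*(¼) + 10/F = F/4 + 10/F = 10/F + F/4)
O(M, h) = 15 - h
√(O(-656, p(R)) - 207462) = √((15 - (10/(-247) + (¼)*(-247))) - 207462) = √((15 - (10*(-1/247) - 247/4)) - 207462) = √((15 - (-10/247 - 247/4)) - 207462) = √((15 - 1*(-61049/988)) - 207462) = √((15 + 61049/988) - 207462) = √(75869/988 - 207462) = √(-204896587/988) = 7*I*√1032846061/494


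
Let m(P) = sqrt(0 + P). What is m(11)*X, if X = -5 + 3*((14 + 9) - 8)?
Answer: 40*sqrt(11) ≈ 132.67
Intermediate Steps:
m(P) = sqrt(P)
X = 40 (X = -5 + 3*(23 - 8) = -5 + 3*15 = -5 + 45 = 40)
m(11)*X = sqrt(11)*40 = 40*sqrt(11)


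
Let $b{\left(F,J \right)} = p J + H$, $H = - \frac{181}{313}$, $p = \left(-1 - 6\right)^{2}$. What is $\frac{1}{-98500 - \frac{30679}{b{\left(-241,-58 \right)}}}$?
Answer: $- \frac{889727}{87628506973} \approx -1.0153 \cdot 10^{-5}$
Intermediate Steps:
$p = 49$ ($p = \left(-7\right)^{2} = 49$)
$H = - \frac{181}{313}$ ($H = \left(-181\right) \frac{1}{313} = - \frac{181}{313} \approx -0.57827$)
$b{\left(F,J \right)} = - \frac{181}{313} + 49 J$ ($b{\left(F,J \right)} = 49 J - \frac{181}{313} = - \frac{181}{313} + 49 J$)
$\frac{1}{-98500 - \frac{30679}{b{\left(-241,-58 \right)}}} = \frac{1}{-98500 - \frac{30679}{- \frac{181}{313} + 49 \left(-58\right)}} = \frac{1}{-98500 - \frac{30679}{- \frac{181}{313} - 2842}} = \frac{1}{-98500 - \frac{30679}{- \frac{889727}{313}}} = \frac{1}{-98500 - - \frac{9602527}{889727}} = \frac{1}{-98500 + \frac{9602527}{889727}} = \frac{1}{- \frac{87628506973}{889727}} = - \frac{889727}{87628506973}$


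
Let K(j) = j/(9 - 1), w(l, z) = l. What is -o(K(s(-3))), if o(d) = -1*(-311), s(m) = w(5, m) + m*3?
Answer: -311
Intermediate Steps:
s(m) = 5 + 3*m (s(m) = 5 + m*3 = 5 + 3*m)
K(j) = j/8
o(d) = 311
-o(K(s(-3))) = -1*311 = -311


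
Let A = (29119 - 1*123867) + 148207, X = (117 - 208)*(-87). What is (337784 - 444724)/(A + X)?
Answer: -26735/15344 ≈ -1.7424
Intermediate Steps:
X = 7917 (X = -91*(-87) = 7917)
A = 53459 (A = (29119 - 123867) + 148207 = -94748 + 148207 = 53459)
(337784 - 444724)/(A + X) = (337784 - 444724)/(53459 + 7917) = -106940/61376 = -106940*1/61376 = -26735/15344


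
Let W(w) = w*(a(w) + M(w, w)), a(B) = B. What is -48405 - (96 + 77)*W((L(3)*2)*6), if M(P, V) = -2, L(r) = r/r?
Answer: -69165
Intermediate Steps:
L(r) = 1
W(w) = w*(-2 + w) (W(w) = w*(w - 2) = w*(-2 + w))
-48405 - (96 + 77)*W((L(3)*2)*6) = -48405 - (96 + 77)*((1*2)*6)*(-2 + (1*2)*6) = -48405 - 173*(2*6)*(-2 + 2*6) = -48405 - 173*12*(-2 + 12) = -48405 - 173*12*10 = -48405 - 173*120 = -48405 - 1*20760 = -48405 - 20760 = -69165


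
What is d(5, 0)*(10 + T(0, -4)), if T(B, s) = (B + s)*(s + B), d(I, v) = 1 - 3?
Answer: -52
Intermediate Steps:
d(I, v) = -2
T(B, s) = (B + s)² (T(B, s) = (B + s)*(B + s) = (B + s)²)
d(5, 0)*(10 + T(0, -4)) = -2*(10 + (0 - 4)²) = -2*(10 + (-4)²) = -2*(10 + 16) = -2*26 = -52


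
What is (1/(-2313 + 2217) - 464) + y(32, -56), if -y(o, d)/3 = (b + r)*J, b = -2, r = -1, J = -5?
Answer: -48865/96 ≈ -509.01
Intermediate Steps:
y(o, d) = -45 (y(o, d) = -3*(-2 - 1)*(-5) = -(-9)*(-5) = -3*15 = -45)
(1/(-2313 + 2217) - 464) + y(32, -56) = (1/(-2313 + 2217) - 464) - 45 = (1/(-96) - 464) - 45 = (-1/96 - 464) - 45 = -44545/96 - 45 = -48865/96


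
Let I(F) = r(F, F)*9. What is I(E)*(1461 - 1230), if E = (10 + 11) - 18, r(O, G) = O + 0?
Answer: 6237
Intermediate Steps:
r(O, G) = O
E = 3 (E = 21 - 18 = 3)
I(F) = 9*F (I(F) = F*9 = 9*F)
I(E)*(1461 - 1230) = (9*3)*(1461 - 1230) = 27*231 = 6237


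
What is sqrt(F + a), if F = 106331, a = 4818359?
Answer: sqrt(4924690) ≈ 2219.2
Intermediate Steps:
sqrt(F + a) = sqrt(106331 + 4818359) = sqrt(4924690)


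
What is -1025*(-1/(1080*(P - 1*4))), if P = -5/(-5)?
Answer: -205/648 ≈ -0.31636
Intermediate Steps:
P = 1 (P = -5*(-⅕) = 1)
-1025*(-1/(1080*(P - 1*4))) = -1025*(-1/(1080*(1 - 1*4))) = -1025*(-1/(1080*(1 - 4))) = -1025/(-(-54)*3*20) = -1025/(-18*(-9)*20) = -1025/(162*20) = -1025/3240 = -1025*1/3240 = -205/648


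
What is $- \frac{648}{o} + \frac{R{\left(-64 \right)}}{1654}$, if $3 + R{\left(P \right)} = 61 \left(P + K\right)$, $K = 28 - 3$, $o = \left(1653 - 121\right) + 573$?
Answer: $- \frac{3042951}{1740835} \approx -1.748$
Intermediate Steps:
$o = 2105$ ($o = 1532 + 573 = 2105$)
$K = 25$
$R{\left(P \right)} = 1522 + 61 P$ ($R{\left(P \right)} = -3 + 61 \left(P + 25\right) = -3 + 61 \left(25 + P\right) = -3 + \left(1525 + 61 P\right) = 1522 + 61 P$)
$- \frac{648}{o} + \frac{R{\left(-64 \right)}}{1654} = - \frac{648}{2105} + \frac{1522 + 61 \left(-64\right)}{1654} = \left(-648\right) \frac{1}{2105} + \left(1522 - 3904\right) \frac{1}{1654} = - \frac{648}{2105} - \frac{1191}{827} = - \frac{3042951}{1740835}$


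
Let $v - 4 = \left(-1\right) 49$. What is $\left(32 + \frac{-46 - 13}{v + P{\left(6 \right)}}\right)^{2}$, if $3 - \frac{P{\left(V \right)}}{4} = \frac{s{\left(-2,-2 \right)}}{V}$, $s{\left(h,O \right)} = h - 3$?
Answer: $\frac{9150625}{7921} \approx 1155.2$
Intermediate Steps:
$v = -45$ ($v = 4 - 49 = -45$)
$s{\left(h,O \right)} = -3 + h$
$P{\left(V \right)} = 12 + \frac{20}{V}$ ($P{\left(V \right)} = 12 - 4 \frac{-3 - 2}{V} = 12 - 4 \left(- \frac{5}{V}\right) = 12 + \frac{20}{V}$)
$\left(32 + \frac{-46 - 13}{v + P{\left(6 \right)}}\right)^{2} = \left(32 + \frac{-46 - 13}{-45 + \left(12 + \frac{20}{6}\right)}\right)^{2} = \left(32 - \frac{59}{-45 + \left(12 + 20 \cdot \frac{1}{6}\right)}\right)^{2} = \left(32 - \frac{59}{-45 + \left(12 + \frac{10}{3}\right)}\right)^{2} = \left(32 - \frac{59}{-45 + \frac{46}{3}}\right)^{2} = \left(32 - \frac{59}{- \frac{89}{3}}\right)^{2} = \left(32 - - \frac{177}{89}\right)^{2} = \left(32 + \frac{177}{89}\right)^{2} = \left(\frac{3025}{89}\right)^{2} = \frac{9150625}{7921}$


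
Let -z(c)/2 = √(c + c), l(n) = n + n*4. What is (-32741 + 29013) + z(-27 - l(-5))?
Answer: -3728 - 4*I ≈ -3728.0 - 4.0*I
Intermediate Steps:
l(n) = 5*n (l(n) = n + 4*n = 5*n)
z(c) = -2*√2*√c (z(c) = -2*√(c + c) = -2*√2*√c)
(-32741 + 29013) + z(-27 - l(-5)) = (-32741 + 29013) - 2*√2*√(-27 - 5*(-5)) = -3728 - 2*√2*√(-27 - 1*(-25)) = -3728 - 2*√2*√(-27 + 25) = -3728 - 2*√2*√(-2) = -3728 - 2*√2*I*√2 = -3728 - 4*I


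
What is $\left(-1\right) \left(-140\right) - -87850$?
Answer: $87990$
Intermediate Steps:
$\left(-1\right) \left(-140\right) - -87850 = 140 + 87850 = 87990$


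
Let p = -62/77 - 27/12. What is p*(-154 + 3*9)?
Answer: 119507/308 ≈ 388.01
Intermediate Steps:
p = -941/308 (p = -62*1/77 - 27*1/12 = -62/77 - 9/4 = -941/308 ≈ -3.0552)
p*(-154 + 3*9) = -941*(-154 + 3*9)/308 = -941*(-154 + 27)/308 = -941/308*(-127) = 119507/308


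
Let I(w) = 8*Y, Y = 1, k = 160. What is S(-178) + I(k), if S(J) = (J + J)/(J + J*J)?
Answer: 1414/177 ≈ 7.9887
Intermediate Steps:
S(J) = 2*J/(J + J²) (S(J) = (2*J)/(J + J²) = 2*J/(J + J²))
I(w) = 8 (I(w) = 8*1 = 8)
S(-178) + I(k) = 2/(1 - 178) + 8 = 2/(-177) + 8 = 2*(-1/177) + 8 = -2/177 + 8 = 1414/177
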